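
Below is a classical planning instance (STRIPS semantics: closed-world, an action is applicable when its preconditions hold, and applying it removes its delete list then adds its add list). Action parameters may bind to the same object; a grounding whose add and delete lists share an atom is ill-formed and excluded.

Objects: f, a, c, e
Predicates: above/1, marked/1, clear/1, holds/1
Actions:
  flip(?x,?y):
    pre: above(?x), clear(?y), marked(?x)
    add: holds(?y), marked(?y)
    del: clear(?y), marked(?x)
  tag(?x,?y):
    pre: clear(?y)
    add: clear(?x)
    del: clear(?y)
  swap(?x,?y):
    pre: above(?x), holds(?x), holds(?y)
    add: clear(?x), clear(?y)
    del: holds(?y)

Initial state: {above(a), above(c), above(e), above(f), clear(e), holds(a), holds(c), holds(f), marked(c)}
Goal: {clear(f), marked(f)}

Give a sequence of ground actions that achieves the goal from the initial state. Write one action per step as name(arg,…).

tag(f,e); flip(c,f); swap(f,f)

1. tag(f,e)  →  {above(a), above(c), above(e), above(f), clear(f), holds(a), holds(c), holds(f), marked(c)}
2. flip(c,f)  →  {above(a), above(c), above(e), above(f), holds(a), holds(c), holds(f), marked(f)}
3. swap(f,f)  →  {above(a), above(c), above(e), above(f), clear(f), holds(a), holds(c), marked(f)}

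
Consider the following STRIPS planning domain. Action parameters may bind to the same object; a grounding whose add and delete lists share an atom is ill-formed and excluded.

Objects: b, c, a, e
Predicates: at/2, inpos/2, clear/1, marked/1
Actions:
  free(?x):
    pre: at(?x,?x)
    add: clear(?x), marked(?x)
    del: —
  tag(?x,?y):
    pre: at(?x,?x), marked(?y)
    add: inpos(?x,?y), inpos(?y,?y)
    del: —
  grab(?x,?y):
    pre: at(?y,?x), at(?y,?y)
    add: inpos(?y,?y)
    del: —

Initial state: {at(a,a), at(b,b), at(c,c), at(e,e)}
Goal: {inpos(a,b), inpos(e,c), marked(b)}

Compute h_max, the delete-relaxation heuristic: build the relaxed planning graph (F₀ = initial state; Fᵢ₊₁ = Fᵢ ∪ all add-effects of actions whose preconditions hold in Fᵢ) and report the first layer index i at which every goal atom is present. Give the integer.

F0 = init (4 atoms)
F1 = F0 ∪ {clear(a), clear(b), clear(c), clear(e), inpos(a,a), inpos(b,b), inpos(c,c), inpos(e,e), marked(a), marked(b), marked(c), marked(e)}  (16 atoms)
F2 = F1 ∪ {inpos(a,b), inpos(a,c), inpos(a,e), inpos(b,a), inpos(b,c), inpos(b,e), inpos(c,a), inpos(c,b), inpos(c,e), inpos(e,a), inpos(e,b), inpos(e,c)}  (28 atoms)
goal ⊆ F2  ⇒  h_max = 2

2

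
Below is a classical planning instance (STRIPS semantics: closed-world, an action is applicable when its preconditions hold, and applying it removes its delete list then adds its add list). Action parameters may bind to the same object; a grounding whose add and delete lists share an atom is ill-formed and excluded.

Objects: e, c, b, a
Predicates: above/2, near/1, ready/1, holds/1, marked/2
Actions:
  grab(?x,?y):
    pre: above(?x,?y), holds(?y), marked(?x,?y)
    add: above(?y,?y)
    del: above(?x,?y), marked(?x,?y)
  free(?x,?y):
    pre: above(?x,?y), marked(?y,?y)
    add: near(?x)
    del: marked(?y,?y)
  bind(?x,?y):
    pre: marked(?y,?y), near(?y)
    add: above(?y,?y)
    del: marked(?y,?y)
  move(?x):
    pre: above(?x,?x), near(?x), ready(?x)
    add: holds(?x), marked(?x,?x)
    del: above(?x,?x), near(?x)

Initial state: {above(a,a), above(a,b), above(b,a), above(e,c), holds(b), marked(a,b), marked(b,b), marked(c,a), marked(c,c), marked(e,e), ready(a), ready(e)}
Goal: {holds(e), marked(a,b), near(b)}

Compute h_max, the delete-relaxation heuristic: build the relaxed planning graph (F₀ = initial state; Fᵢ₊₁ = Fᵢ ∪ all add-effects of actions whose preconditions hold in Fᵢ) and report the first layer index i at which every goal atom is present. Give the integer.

F0 = init (12 atoms)
F1 = F0 ∪ {above(b,b), near(a), near(e)}  (15 atoms)
F2 = F1 ∪ {above(e,e), holds(a), marked(a,a), near(b)}  (19 atoms)
F3 = F2 ∪ {holds(e)}  (20 atoms)
goal ⊆ F3  ⇒  h_max = 3

3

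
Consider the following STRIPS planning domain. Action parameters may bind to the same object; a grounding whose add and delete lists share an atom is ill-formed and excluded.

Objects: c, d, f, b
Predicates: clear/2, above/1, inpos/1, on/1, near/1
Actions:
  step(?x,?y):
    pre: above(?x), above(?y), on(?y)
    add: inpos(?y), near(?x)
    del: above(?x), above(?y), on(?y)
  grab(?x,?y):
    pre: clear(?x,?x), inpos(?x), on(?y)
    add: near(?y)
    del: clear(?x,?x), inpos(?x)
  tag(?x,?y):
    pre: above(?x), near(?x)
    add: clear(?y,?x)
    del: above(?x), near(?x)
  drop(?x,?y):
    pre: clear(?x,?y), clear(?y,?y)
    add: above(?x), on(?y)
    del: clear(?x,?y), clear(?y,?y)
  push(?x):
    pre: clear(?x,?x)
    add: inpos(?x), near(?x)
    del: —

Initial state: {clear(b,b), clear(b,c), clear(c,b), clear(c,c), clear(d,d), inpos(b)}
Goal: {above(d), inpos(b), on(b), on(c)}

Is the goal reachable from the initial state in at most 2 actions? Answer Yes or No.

No

1. drop(c,c)  →  {above(c), clear(b,b), clear(b,c), clear(c,b), clear(d,d), inpos(b), on(c)}
2. drop(c,b)  →  {above(c), clear(b,c), clear(d,d), inpos(b), on(b), on(c)}
3. drop(d,d)  →  {above(c), above(d), clear(b,c), inpos(b), on(b), on(c), on(d)}
optimal plan length = 3; 3 > 2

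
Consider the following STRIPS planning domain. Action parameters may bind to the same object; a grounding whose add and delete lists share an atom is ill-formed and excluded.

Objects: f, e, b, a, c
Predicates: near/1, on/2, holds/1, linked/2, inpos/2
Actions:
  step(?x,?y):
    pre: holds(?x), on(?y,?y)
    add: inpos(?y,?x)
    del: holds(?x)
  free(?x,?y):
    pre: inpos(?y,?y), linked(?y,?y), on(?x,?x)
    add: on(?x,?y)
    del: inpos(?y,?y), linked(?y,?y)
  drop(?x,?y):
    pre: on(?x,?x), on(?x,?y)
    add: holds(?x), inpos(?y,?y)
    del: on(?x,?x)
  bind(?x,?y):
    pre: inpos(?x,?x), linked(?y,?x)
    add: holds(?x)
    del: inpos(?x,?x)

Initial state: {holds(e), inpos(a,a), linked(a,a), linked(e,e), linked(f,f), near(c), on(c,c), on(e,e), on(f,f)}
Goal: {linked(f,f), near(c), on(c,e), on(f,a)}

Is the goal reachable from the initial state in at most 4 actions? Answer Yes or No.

1. step(e,e)  →  {inpos(a,a), inpos(e,e), linked(a,a), linked(e,e), linked(f,f), near(c), on(c,c), on(e,e), on(f,f)}
2. free(f,a)  →  {inpos(e,e), linked(e,e), linked(f,f), near(c), on(c,c), on(e,e), on(f,a), on(f,f)}
3. free(c,e)  →  {linked(f,f), near(c), on(c,c), on(c,e), on(e,e), on(f,a), on(f,f)}
optimal plan length = 3; 3 ≤ 4

Yes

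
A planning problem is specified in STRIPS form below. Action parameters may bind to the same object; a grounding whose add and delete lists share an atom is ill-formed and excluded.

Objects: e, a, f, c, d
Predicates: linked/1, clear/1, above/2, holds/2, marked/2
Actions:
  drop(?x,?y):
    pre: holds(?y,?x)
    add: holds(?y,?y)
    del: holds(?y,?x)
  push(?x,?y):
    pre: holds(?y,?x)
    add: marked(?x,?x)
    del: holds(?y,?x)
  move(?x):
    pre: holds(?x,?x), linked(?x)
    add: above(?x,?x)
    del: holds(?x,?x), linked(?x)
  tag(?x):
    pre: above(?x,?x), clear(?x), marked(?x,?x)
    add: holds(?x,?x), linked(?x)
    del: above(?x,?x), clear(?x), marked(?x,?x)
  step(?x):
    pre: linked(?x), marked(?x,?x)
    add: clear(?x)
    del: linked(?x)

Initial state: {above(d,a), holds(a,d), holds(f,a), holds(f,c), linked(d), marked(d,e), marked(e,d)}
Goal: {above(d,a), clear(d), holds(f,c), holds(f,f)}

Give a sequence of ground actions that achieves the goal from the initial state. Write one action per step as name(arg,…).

1. drop(a,f)  →  {above(d,a), holds(a,d), holds(f,c), holds(f,f), linked(d), marked(d,e), marked(e,d)}
2. push(d,a)  →  {above(d,a), holds(f,c), holds(f,f), linked(d), marked(d,d), marked(d,e), marked(e,d)}
3. step(d)  →  {above(d,a), clear(d), holds(f,c), holds(f,f), marked(d,d), marked(d,e), marked(e,d)}

drop(a,f); push(d,a); step(d)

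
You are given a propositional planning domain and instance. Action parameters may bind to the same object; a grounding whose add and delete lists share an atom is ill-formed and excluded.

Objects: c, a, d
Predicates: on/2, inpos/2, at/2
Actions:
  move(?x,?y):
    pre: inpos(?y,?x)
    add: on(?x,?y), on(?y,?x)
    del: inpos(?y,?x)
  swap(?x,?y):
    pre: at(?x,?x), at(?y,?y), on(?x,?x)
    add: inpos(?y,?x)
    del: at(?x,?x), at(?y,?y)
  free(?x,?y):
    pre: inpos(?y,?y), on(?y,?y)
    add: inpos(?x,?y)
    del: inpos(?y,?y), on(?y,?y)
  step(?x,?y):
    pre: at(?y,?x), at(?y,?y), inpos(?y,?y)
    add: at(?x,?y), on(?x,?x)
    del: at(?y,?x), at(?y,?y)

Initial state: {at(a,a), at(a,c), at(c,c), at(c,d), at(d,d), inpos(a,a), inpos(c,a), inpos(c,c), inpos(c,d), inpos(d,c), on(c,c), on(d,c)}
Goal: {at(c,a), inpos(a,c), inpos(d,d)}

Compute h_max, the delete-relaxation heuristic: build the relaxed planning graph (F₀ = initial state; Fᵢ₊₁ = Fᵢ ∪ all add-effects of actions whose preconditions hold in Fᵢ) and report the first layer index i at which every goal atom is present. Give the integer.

2

F0 = init (12 atoms)
F1 = F0 ∪ {at(c,a), at(d,c), inpos(a,c), on(a,a), on(a,c), on(c,a), on(c,d), on(d,d)}  (20 atoms)
F2 = F1 ∪ {inpos(a,d), inpos(d,a), inpos(d,d)}  (23 atoms)
goal ⊆ F2  ⇒  h_max = 2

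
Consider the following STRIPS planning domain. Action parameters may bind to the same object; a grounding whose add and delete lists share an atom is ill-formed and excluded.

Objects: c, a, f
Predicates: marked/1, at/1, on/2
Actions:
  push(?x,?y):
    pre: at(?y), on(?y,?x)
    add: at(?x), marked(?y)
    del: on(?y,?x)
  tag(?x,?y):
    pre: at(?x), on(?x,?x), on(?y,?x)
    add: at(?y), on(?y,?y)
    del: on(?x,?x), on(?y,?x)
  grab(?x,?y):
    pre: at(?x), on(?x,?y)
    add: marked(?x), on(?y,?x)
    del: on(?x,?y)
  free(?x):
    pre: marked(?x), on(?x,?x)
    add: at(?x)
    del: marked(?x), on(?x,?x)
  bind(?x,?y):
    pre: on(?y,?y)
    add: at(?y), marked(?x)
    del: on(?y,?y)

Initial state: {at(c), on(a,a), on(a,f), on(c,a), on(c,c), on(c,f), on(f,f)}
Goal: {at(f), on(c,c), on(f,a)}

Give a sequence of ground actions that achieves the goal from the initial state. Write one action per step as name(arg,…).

push(a,c); push(f,c); grab(a,f)

1. push(a,c)  →  {at(a), at(c), marked(c), on(a,a), on(a,f), on(c,c), on(c,f), on(f,f)}
2. push(f,c)  →  {at(a), at(c), at(f), marked(c), on(a,a), on(a,f), on(c,c), on(f,f)}
3. grab(a,f)  →  {at(a), at(c), at(f), marked(a), marked(c), on(a,a), on(c,c), on(f,a), on(f,f)}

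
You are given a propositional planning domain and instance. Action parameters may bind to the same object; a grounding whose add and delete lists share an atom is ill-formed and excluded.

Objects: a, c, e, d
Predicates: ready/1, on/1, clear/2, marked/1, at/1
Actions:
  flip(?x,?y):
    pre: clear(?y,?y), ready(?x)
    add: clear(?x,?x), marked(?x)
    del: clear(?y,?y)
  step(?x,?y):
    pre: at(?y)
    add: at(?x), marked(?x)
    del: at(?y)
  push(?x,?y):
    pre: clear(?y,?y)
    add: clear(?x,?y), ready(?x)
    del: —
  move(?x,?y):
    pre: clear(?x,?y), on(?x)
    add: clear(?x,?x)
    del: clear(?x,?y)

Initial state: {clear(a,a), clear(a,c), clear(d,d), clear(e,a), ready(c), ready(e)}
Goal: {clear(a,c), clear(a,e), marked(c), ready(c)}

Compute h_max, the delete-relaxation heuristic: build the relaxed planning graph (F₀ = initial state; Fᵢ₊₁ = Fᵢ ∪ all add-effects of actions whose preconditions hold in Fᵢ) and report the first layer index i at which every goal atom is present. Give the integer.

F0 = init (6 atoms)
F1 = F0 ∪ {clear(a,d), clear(c,a), clear(c,c), clear(c,d), clear(d,a), clear(e,d), clear(e,e), marked(c), marked(e), ready(a), ready(d)}  (17 atoms)
F2 = F1 ∪ {clear(a,e), clear(c,e), clear(d,c), clear(d,e), clear(e,c), marked(a), marked(d)}  (24 atoms)
goal ⊆ F2  ⇒  h_max = 2

2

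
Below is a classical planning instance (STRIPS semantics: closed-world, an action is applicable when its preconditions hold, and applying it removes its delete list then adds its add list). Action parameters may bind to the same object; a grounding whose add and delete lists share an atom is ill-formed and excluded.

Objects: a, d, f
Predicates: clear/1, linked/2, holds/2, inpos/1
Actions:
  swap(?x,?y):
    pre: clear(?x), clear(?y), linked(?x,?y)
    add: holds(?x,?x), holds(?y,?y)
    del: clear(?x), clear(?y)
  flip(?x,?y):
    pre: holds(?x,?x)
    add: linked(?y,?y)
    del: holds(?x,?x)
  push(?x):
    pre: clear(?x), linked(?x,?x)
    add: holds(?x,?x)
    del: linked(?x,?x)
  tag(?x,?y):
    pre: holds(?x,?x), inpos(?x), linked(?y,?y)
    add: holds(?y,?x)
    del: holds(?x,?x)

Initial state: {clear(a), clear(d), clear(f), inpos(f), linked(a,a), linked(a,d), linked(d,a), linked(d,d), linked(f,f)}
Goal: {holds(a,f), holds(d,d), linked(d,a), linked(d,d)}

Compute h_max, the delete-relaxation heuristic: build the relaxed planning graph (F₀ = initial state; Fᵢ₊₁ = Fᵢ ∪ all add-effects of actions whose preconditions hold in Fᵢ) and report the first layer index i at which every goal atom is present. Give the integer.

2

F0 = init (9 atoms)
F1 = F0 ∪ {holds(a,a), holds(d,d), holds(f,f)}  (12 atoms)
F2 = F1 ∪ {holds(a,f), holds(d,f)}  (14 atoms)
goal ⊆ F2  ⇒  h_max = 2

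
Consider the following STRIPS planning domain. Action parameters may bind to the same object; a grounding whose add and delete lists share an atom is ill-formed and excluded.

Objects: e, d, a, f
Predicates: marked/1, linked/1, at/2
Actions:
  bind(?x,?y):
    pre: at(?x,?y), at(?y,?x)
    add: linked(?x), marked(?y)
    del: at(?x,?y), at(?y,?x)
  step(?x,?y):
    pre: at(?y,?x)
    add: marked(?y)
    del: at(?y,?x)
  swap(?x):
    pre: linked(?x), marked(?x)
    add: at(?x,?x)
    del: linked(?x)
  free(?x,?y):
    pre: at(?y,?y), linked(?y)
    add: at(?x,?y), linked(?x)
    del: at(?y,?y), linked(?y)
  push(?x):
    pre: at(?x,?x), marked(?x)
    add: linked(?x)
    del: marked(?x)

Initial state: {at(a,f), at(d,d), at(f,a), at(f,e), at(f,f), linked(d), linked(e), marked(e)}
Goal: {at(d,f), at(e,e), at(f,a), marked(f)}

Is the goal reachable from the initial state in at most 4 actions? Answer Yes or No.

1. step(e,f)  →  {at(a,f), at(d,d), at(f,a), at(f,f), linked(d), linked(e), marked(e), marked(f)}
2. swap(e)  →  {at(a,f), at(d,d), at(e,e), at(f,a), at(f,f), linked(d), marked(e), marked(f)}
3. free(f,d)  →  {at(a,f), at(e,e), at(f,a), at(f,d), at(f,f), linked(f), marked(e), marked(f)}
4. free(d,f)  →  {at(a,f), at(d,f), at(e,e), at(f,a), at(f,d), linked(d), marked(e), marked(f)}
optimal plan length = 4; 4 ≤ 4

Yes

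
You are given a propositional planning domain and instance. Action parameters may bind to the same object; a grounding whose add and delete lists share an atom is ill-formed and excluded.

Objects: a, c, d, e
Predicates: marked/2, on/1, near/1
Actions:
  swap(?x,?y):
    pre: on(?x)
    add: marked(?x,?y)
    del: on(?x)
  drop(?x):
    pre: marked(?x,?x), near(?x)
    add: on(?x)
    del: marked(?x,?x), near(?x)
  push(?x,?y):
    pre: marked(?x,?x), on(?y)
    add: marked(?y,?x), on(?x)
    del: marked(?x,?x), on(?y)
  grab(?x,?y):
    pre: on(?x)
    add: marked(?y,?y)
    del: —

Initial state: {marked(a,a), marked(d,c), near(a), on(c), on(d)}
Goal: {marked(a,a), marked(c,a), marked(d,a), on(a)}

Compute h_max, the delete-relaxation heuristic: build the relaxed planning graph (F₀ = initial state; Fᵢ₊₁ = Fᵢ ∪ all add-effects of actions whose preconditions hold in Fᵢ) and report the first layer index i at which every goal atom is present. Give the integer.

1

F0 = init (5 atoms)
F1 = F0 ∪ {marked(c,a), marked(c,c), marked(c,d), marked(c,e), marked(d,a), marked(d,d), marked(d,e), marked(e,e), on(a)}  (14 atoms)
goal ⊆ F1  ⇒  h_max = 1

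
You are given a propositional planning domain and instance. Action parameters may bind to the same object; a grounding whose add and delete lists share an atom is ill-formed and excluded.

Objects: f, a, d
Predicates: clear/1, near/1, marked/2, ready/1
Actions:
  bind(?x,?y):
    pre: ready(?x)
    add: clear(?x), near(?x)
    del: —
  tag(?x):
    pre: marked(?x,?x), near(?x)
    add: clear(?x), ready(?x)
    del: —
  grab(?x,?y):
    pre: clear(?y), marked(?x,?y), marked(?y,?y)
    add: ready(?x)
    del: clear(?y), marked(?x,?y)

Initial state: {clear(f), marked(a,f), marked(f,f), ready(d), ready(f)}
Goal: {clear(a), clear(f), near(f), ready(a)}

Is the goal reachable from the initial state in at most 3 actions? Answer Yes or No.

Yes

1. grab(a,f)  →  {marked(f,f), ready(a), ready(d), ready(f)}
2. bind(f,f)  →  {clear(f), marked(f,f), near(f), ready(a), ready(d), ready(f)}
3. bind(a,f)  →  {clear(a), clear(f), marked(f,f), near(a), near(f), ready(a), ready(d), ready(f)}
optimal plan length = 3; 3 ≤ 3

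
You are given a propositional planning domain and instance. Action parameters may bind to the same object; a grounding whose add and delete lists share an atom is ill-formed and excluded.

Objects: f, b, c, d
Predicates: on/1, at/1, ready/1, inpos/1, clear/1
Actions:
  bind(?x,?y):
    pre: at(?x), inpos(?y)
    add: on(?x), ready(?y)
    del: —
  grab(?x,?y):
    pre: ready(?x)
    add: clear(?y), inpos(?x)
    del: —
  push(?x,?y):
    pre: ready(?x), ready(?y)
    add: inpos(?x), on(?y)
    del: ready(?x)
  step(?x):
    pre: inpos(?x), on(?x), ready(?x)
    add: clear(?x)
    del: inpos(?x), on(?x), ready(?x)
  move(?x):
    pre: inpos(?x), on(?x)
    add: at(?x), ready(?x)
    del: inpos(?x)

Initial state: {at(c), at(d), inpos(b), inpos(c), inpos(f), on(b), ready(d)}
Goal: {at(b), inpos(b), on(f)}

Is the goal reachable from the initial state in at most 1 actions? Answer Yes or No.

No

1. bind(c,f)  →  {at(c), at(d), inpos(b), inpos(c), inpos(f), on(b), on(c), ready(d), ready(f)}
2. move(b)  →  {at(b), at(c), at(d), inpos(c), inpos(f), on(b), on(c), ready(b), ready(d), ready(f)}
3. push(b,f)  →  {at(b), at(c), at(d), inpos(b), inpos(c), inpos(f), on(b), on(c), on(f), ready(d), ready(f)}
optimal plan length = 3; 3 > 1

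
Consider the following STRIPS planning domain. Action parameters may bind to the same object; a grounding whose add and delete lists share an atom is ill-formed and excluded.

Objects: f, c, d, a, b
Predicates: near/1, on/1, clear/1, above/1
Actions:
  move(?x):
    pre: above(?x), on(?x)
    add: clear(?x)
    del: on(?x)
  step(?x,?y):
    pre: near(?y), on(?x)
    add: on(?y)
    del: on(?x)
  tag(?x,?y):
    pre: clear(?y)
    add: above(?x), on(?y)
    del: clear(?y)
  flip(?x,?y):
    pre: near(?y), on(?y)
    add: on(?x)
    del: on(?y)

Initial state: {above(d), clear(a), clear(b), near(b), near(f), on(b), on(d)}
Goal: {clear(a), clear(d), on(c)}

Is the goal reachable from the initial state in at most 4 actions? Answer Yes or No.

Yes

1. move(d)  →  {above(d), clear(a), clear(b), clear(d), near(b), near(f), on(b)}
2. flip(c,b)  →  {above(d), clear(a), clear(b), clear(d), near(b), near(f), on(c)}
optimal plan length = 2; 2 ≤ 4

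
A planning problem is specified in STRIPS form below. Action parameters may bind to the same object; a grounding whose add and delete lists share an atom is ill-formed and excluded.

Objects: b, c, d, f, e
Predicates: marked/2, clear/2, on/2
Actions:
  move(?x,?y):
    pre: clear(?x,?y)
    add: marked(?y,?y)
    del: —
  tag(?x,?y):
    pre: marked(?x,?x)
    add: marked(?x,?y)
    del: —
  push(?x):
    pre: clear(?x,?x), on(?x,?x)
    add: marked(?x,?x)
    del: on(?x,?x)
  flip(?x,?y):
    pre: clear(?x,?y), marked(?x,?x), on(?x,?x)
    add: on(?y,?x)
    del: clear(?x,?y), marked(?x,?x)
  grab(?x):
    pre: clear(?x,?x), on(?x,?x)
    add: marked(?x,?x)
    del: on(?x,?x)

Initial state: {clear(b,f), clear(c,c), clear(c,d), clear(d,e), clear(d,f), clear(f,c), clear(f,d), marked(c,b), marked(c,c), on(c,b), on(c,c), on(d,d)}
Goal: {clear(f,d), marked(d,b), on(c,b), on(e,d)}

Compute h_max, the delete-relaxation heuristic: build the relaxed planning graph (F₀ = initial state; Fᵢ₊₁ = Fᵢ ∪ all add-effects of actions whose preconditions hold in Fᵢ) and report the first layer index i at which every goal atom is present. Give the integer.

F0 = init (12 atoms)
F1 = F0 ∪ {marked(c,d), marked(c,e), marked(c,f), marked(d,d), marked(e,e), marked(f,f), on(d,c)}  (19 atoms)
F2 = F1 ∪ {marked(d,b), marked(d,c), marked(d,e), marked(d,f), marked(e,b), marked(e,c), marked(e,d), marked(e,f), marked(f,b), marked(f,c), marked(f,d), marked(f,e), on(e,d), on(f,d)}  (33 atoms)
goal ⊆ F2  ⇒  h_max = 2

2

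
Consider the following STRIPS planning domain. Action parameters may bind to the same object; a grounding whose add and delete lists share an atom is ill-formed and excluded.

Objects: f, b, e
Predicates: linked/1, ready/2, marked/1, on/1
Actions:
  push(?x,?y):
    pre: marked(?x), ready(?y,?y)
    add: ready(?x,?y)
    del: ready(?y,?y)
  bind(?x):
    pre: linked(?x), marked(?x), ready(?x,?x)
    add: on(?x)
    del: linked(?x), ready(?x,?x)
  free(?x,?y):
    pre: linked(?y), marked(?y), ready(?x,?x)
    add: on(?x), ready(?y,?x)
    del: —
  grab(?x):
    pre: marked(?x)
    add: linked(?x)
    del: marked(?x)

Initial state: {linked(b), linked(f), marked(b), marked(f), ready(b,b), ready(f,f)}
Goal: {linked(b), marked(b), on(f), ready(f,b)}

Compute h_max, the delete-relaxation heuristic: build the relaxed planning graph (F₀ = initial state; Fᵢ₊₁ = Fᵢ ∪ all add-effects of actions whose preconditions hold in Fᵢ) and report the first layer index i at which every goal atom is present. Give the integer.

1

F0 = init (6 atoms)
F1 = F0 ∪ {on(b), on(f), ready(b,f), ready(f,b)}  (10 atoms)
goal ⊆ F1  ⇒  h_max = 1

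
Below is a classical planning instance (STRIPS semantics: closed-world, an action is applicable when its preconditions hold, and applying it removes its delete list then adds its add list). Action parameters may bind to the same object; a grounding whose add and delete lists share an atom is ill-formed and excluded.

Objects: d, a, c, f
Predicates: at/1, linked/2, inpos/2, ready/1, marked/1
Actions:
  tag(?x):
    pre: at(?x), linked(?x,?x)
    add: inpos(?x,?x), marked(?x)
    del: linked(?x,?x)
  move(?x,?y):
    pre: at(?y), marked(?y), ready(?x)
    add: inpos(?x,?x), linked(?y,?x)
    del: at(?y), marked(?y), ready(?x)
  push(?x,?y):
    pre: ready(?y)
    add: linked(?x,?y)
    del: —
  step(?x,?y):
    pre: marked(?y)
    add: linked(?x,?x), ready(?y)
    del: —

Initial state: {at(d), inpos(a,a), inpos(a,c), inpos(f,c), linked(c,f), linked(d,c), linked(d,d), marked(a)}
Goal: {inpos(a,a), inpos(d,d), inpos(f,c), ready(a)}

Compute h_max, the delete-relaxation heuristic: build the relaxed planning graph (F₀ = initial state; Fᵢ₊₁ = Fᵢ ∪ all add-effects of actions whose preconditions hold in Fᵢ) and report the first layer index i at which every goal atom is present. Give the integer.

1

F0 = init (8 atoms)
F1 = F0 ∪ {inpos(d,d), linked(a,a), linked(c,c), linked(f,f), marked(d), ready(a)}  (14 atoms)
goal ⊆ F1  ⇒  h_max = 1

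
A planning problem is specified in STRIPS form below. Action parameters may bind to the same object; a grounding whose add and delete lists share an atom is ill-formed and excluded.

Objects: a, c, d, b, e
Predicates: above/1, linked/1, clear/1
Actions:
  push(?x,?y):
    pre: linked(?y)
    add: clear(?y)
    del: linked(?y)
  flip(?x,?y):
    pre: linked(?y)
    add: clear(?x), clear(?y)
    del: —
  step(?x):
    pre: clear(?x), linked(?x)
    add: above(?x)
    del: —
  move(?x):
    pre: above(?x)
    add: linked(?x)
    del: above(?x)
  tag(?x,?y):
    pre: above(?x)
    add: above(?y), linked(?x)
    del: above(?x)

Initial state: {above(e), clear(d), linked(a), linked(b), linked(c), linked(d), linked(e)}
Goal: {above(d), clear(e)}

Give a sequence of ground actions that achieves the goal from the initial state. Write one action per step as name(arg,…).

1. push(a,e)  →  {above(e), clear(d), clear(e), linked(a), linked(b), linked(c), linked(d)}
2. step(d)  →  {above(d), above(e), clear(d), clear(e), linked(a), linked(b), linked(c), linked(d)}

push(a,e); step(d)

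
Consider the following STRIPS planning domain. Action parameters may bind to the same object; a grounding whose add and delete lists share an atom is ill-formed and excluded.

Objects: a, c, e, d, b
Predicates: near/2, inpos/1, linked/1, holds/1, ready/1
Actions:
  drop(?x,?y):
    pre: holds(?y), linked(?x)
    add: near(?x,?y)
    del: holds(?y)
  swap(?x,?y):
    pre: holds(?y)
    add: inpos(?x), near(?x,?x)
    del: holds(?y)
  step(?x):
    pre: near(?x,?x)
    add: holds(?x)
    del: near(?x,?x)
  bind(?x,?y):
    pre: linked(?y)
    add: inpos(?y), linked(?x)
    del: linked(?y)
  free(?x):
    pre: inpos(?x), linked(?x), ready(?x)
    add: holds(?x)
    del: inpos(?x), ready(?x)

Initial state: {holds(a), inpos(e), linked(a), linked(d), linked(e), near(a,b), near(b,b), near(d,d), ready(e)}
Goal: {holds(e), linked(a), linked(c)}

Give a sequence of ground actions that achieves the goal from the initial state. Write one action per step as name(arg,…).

1. bind(c,d)  →  {holds(a), inpos(d), inpos(e), linked(a), linked(c), linked(e), near(a,b), near(b,b), near(d,d), ready(e)}
2. free(e)  →  {holds(a), holds(e), inpos(d), linked(a), linked(c), linked(e), near(a,b), near(b,b), near(d,d)}

bind(c,d); free(e)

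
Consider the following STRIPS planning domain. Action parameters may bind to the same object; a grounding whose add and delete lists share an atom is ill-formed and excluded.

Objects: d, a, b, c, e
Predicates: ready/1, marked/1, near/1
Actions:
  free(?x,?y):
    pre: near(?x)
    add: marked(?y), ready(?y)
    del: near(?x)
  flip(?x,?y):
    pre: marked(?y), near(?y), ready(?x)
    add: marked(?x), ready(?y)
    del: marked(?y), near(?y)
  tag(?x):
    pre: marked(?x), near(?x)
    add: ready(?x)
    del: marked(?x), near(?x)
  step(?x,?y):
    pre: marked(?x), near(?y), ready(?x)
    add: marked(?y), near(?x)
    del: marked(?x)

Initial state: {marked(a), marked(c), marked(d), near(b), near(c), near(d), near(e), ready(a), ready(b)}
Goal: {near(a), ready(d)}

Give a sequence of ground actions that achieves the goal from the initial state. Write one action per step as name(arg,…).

free(d,d); step(a,b)

1. free(d,d)  →  {marked(a), marked(c), marked(d), near(b), near(c), near(e), ready(a), ready(b), ready(d)}
2. step(a,b)  →  {marked(b), marked(c), marked(d), near(a), near(b), near(c), near(e), ready(a), ready(b), ready(d)}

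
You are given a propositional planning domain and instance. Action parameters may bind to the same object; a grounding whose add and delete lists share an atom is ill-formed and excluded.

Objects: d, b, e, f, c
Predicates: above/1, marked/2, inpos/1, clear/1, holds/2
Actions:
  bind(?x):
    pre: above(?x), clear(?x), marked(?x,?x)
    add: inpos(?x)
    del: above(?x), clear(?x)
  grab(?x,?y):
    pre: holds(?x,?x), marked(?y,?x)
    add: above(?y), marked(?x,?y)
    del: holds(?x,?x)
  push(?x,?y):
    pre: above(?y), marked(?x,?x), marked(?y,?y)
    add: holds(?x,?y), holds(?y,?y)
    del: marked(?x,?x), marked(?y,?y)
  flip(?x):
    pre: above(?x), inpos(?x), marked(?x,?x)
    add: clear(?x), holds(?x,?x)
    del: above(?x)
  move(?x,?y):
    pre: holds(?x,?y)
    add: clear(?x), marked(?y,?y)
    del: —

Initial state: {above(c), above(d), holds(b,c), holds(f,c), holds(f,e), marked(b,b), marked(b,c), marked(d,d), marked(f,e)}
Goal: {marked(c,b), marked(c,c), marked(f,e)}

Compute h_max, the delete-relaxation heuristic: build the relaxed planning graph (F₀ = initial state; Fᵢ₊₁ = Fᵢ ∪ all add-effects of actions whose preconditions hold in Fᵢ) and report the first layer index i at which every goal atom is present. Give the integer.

F0 = init (9 atoms)
F1 = F0 ∪ {clear(b), clear(f), holds(b,d), holds(d,d), marked(c,c), marked(e,e)}  (15 atoms)
F2 = F1 ∪ {clear(d), holds(c,c), holds(c,d), holds(d,c), holds(e,c), holds(e,d)}  (21 atoms)
F3 = F2 ∪ {above(b), clear(c), clear(e), inpos(d), marked(c,b)}  (26 atoms)
goal ⊆ F3  ⇒  h_max = 3

3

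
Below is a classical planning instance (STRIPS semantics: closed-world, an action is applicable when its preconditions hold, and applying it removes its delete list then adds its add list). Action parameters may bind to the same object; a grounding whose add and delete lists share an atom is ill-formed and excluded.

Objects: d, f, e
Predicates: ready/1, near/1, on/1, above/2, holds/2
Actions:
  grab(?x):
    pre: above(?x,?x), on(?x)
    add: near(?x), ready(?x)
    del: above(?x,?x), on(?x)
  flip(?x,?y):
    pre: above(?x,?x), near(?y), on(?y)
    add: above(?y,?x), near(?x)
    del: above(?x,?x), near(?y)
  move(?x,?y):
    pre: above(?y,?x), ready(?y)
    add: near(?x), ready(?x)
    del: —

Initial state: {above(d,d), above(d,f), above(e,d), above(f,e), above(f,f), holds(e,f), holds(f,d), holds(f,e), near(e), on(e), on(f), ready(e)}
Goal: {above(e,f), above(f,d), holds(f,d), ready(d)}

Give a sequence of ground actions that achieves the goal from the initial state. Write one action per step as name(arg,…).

1. flip(f,e)  →  {above(d,d), above(d,f), above(e,d), above(e,f), above(f,e), holds(e,f), holds(f,d), holds(f,e), near(f), on(e), on(f), ready(e)}
2. flip(d,f)  →  {above(d,f), above(e,d), above(e,f), above(f,d), above(f,e), holds(e,f), holds(f,d), holds(f,e), near(d), on(e), on(f), ready(e)}
3. move(d,e)  →  {above(d,f), above(e,d), above(e,f), above(f,d), above(f,e), holds(e,f), holds(f,d), holds(f,e), near(d), on(e), on(f), ready(d), ready(e)}

flip(f,e); flip(d,f); move(d,e)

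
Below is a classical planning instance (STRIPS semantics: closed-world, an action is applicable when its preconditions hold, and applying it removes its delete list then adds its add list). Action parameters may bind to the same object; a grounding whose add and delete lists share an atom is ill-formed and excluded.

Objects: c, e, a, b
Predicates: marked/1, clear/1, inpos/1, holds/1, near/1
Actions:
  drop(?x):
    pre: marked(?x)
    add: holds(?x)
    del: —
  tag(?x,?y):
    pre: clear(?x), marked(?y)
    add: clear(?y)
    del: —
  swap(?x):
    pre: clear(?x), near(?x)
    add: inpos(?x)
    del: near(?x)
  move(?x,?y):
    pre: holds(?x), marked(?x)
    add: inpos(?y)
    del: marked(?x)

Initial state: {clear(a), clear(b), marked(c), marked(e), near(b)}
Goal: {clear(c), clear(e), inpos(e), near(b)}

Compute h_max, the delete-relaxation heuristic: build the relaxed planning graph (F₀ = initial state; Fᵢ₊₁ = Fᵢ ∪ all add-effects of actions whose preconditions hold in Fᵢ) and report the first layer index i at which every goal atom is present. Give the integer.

F0 = init (5 atoms)
F1 = F0 ∪ {clear(c), clear(e), holds(c), holds(e), inpos(b)}  (10 atoms)
F2 = F1 ∪ {inpos(a), inpos(c), inpos(e)}  (13 atoms)
goal ⊆ F2  ⇒  h_max = 2

2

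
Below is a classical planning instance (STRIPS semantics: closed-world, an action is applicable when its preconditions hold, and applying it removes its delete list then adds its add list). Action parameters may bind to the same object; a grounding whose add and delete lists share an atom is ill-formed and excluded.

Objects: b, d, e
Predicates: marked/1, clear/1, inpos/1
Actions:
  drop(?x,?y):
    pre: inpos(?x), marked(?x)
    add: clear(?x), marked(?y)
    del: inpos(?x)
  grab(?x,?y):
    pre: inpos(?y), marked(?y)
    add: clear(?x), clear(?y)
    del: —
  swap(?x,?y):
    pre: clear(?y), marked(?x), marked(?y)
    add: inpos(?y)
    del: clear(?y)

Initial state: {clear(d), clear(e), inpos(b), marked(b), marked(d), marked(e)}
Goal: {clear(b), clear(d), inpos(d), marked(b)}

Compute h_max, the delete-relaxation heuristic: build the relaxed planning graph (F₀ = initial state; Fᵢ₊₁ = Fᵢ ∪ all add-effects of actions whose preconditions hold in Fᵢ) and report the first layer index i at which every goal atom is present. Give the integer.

1

F0 = init (6 atoms)
F1 = F0 ∪ {clear(b), inpos(d), inpos(e)}  (9 atoms)
goal ⊆ F1  ⇒  h_max = 1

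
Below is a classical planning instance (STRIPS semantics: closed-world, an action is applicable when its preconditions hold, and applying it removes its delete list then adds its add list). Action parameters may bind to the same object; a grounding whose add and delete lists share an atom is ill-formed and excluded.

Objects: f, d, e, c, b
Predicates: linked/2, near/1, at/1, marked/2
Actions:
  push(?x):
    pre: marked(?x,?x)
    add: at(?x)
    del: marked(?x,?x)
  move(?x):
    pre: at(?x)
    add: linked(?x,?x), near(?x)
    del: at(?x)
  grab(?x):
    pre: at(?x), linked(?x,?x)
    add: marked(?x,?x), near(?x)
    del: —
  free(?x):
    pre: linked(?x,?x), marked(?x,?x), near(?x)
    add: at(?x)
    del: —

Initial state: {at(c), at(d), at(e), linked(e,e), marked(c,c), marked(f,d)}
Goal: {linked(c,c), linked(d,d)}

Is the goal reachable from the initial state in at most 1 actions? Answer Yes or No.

1. move(d)  →  {at(c), at(e), linked(d,d), linked(e,e), marked(c,c), marked(f,d), near(d)}
2. move(c)  →  {at(e), linked(c,c), linked(d,d), linked(e,e), marked(c,c), marked(f,d), near(c), near(d)}
optimal plan length = 2; 2 > 1

No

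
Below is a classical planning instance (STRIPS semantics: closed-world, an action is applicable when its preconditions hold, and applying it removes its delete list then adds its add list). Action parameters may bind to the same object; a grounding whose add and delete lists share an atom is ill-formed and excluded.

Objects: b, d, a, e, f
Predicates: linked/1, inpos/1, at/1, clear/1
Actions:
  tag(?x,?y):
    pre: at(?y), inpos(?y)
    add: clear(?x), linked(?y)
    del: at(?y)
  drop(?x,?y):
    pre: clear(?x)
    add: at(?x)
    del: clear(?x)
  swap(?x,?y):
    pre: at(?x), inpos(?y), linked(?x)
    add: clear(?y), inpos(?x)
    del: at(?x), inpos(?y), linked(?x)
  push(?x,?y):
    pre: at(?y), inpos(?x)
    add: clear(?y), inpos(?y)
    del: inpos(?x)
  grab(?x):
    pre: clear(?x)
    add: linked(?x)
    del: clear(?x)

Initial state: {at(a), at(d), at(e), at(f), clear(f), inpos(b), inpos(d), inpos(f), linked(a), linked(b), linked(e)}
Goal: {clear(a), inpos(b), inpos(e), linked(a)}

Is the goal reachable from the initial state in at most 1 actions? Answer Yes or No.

1. tag(a,d)  →  {at(a), at(e), at(f), clear(a), clear(f), inpos(b), inpos(d), inpos(f), linked(a), linked(b), linked(d), linked(e)}
2. swap(e,d)  →  {at(a), at(f), clear(a), clear(d), clear(f), inpos(b), inpos(e), inpos(f), linked(a), linked(b), linked(d)}
optimal plan length = 2; 2 > 1

No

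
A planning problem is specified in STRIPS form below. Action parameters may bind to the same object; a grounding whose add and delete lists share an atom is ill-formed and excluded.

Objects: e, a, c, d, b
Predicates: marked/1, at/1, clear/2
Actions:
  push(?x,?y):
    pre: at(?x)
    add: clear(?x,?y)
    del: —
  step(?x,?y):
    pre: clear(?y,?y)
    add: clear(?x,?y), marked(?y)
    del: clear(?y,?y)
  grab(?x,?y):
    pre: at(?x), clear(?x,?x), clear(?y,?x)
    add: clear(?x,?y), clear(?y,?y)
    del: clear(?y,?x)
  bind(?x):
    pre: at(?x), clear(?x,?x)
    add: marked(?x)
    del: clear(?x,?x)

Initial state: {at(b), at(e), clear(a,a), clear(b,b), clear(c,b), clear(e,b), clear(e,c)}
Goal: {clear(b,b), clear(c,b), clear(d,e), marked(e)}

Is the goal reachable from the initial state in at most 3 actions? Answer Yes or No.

Yes

1. push(e,e)  →  {at(b), at(e), clear(a,a), clear(b,b), clear(c,b), clear(e,b), clear(e,c), clear(e,e)}
2. step(d,e)  →  {at(b), at(e), clear(a,a), clear(b,b), clear(c,b), clear(d,e), clear(e,b), clear(e,c), marked(e)}
optimal plan length = 2; 2 ≤ 3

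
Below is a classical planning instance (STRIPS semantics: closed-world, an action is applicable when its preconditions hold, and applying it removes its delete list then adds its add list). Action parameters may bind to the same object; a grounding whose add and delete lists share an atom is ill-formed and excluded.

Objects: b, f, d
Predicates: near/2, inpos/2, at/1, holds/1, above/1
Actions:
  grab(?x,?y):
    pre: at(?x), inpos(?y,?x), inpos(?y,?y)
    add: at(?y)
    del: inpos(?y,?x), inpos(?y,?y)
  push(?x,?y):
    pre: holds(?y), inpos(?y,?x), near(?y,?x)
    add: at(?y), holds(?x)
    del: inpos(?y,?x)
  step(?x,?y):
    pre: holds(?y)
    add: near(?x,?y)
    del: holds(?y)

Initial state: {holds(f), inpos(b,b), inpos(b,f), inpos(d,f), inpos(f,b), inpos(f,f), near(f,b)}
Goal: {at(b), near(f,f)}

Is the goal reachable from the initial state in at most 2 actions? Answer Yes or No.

No

1. push(b,f)  →  {at(f), holds(b), holds(f), inpos(b,b), inpos(b,f), inpos(d,f), inpos(f,f), near(f,b)}
2. grab(f,b)  →  {at(b), at(f), holds(b), holds(f), inpos(d,f), inpos(f,f), near(f,b)}
3. step(f,f)  →  {at(b), at(f), holds(b), inpos(d,f), inpos(f,f), near(f,b), near(f,f)}
optimal plan length = 3; 3 > 2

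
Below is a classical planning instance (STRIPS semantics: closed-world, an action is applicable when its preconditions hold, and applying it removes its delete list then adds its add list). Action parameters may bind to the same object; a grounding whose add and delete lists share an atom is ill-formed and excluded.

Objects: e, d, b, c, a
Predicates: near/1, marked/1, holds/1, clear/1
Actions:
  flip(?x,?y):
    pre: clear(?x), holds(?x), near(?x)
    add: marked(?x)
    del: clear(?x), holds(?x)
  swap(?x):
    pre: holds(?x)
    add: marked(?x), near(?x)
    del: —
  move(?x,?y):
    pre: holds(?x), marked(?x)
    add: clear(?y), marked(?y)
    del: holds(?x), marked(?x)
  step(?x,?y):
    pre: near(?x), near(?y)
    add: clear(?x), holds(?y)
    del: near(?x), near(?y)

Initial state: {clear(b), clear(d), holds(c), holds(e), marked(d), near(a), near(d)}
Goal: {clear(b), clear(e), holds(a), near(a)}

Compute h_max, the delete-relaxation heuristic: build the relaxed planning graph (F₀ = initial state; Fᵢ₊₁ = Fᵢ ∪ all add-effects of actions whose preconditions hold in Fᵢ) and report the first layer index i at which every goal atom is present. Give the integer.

2

F0 = init (7 atoms)
F1 = F0 ∪ {clear(a), holds(a), holds(d), marked(c), marked(e), near(c), near(e)}  (14 atoms)
F2 = F1 ∪ {clear(c), clear(e), marked(a), marked(b)}  (18 atoms)
goal ⊆ F2  ⇒  h_max = 2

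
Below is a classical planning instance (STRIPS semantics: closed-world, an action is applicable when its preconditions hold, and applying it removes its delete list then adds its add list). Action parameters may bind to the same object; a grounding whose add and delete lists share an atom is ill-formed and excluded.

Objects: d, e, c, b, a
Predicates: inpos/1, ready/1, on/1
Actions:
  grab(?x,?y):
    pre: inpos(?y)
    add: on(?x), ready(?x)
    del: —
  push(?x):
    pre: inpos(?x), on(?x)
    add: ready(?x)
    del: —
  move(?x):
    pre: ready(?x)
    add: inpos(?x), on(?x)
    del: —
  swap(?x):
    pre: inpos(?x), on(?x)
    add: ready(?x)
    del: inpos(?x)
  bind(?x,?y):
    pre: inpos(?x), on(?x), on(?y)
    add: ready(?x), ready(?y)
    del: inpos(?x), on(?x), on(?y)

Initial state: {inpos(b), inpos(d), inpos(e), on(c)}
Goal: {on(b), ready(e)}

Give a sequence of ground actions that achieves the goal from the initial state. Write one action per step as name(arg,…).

grab(e,d); grab(b,d)

1. grab(e,d)  →  {inpos(b), inpos(d), inpos(e), on(c), on(e), ready(e)}
2. grab(b,d)  →  {inpos(b), inpos(d), inpos(e), on(b), on(c), on(e), ready(b), ready(e)}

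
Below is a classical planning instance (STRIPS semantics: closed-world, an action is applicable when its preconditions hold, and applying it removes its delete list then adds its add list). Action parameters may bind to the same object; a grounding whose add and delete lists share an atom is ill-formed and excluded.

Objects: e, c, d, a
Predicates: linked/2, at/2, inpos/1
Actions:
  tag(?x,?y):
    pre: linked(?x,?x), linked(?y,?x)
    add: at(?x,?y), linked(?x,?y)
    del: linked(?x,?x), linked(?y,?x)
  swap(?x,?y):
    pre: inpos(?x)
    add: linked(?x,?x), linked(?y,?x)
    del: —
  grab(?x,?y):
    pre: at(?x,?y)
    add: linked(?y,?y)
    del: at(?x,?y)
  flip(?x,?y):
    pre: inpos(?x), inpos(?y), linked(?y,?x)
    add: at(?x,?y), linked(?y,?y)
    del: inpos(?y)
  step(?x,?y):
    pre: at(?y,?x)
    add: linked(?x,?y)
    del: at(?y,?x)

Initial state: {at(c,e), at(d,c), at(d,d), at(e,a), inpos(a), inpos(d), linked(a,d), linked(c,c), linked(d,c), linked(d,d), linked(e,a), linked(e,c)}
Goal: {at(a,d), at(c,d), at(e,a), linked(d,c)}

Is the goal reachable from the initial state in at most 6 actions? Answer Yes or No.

Yes

1. tag(c,d)  →  {at(c,d), at(c,e), at(d,c), at(d,d), at(e,a), inpos(a), inpos(d), linked(a,d), linked(c,d), linked(d,d), linked(e,a), linked(e,c)}
2. tag(d,c)  →  {at(c,d), at(c,e), at(d,c), at(d,d), at(e,a), inpos(a), inpos(d), linked(a,d), linked(d,c), linked(e,a), linked(e,c)}
3. swap(a,d)  →  {at(c,d), at(c,e), at(d,c), at(d,d), at(e,a), inpos(a), inpos(d), linked(a,a), linked(a,d), linked(d,a), linked(d,c), linked(e,a), linked(e,c)}
4. tag(a,d)  →  {at(a,d), at(c,d), at(c,e), at(d,c), at(d,d), at(e,a), inpos(a), inpos(d), linked(a,d), linked(d,c), linked(e,a), linked(e,c)}
optimal plan length = 4; 4 ≤ 6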